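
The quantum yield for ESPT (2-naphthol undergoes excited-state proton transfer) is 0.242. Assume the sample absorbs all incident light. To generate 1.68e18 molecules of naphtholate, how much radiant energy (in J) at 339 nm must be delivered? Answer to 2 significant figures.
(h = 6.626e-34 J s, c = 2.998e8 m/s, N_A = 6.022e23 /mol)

4.1 J

Product: 1.68e18 / 6.022e23 = 2.790e-6 mol.
Photons that must be absorbed: 2.790e-6 / 0.242 = 1.153e-5 mol.
Photon energy: hc/λ = 5.860e-19 J; per mole, 3.529e5 J mol⁻¹.
Energy required: 1.153e-5 × 3.529e5 = 4.1 J.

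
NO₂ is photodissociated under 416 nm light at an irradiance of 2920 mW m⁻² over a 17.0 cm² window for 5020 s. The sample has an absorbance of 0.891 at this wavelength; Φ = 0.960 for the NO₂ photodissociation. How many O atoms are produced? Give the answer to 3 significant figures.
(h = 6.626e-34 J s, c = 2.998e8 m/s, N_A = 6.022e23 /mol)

Photon energy at 416 nm: hc/λ = (6.626e-34)(2.998e8)/(416e-9) = 4.775e-19 J.
Energy delivered: (2920 mW m⁻²)(17.0e-4 m²)(5020 s) = 24.92 J.
Photons incident: 24.92 / 4.775e-19 = 5.219e19, i.e. 5.219e19/6.022e23 = 8.667e-5 mol.
Fraction absorbed: 1 − 10^(−0.891) = 0.8715.
Photons absorbed: 0.8715 × 8.667e-5 = 7.553e-5 mol.
Product: Φ × n_abs = 0.960 × 7.553e-5 = 7.251e-5 mol.
As a count: 7.251e-5 × 6.022e23 = 4.37e19.

4.37e19 atoms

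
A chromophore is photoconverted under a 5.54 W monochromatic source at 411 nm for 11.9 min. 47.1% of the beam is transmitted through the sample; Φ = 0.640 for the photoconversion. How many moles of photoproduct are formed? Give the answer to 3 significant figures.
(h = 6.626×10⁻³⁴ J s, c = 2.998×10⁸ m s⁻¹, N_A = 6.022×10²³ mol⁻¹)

Photon energy at 411 nm: hc/λ = (6.626×10⁻³⁴)(2.998×10⁸)/(411×10⁻⁹) = 4.833×10⁻¹⁹ J.
Energy delivered: (5.54 W)(714 s) = 3956 J.
Photons incident: 3956 / 4.833×10⁻¹⁹ = 8.185×10²¹, i.e. 8.185×10²¹/6.022×10²³ = 0.01359 mol.
Fraction absorbed: 1 − 47.1/100 = 0.5290.
Photons absorbed: 0.5290 × 0.01359 = 0.007189 mol.
Product: Φ × n_abs = 0.640 × 0.007189 = 0.004601 mol.

0.00460 mol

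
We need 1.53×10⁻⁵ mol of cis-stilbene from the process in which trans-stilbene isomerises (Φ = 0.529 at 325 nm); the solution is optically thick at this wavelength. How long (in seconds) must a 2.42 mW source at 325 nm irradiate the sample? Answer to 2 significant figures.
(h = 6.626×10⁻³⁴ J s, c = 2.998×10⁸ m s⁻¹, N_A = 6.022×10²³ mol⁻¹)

t ≈ 4400 s

Photons that must be absorbed: 1.53×10⁻⁵ / 0.529 = 2.892×10⁻⁵ mol.
Photon energy: hc/λ = 6.112×10⁻¹⁹ J; per mole, 3.681×10⁵ J mol⁻¹.
Energy required: 2.892×10⁻⁵ × 3.681×10⁵ = 10.65 J.
Time: 10.65 J / 0.00242 W = 4400 s.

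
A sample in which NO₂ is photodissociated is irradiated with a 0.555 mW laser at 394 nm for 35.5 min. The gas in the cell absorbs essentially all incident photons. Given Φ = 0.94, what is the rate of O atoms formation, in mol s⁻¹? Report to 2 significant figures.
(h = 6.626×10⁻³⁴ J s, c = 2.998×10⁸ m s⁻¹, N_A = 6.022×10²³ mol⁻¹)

1.7×10⁻⁹ mol s⁻¹

Photon energy at 394 nm: hc/λ = (6.626×10⁻³⁴)(2.998×10⁸)/(394×10⁻⁹) = 5.042×10⁻¹⁹ J.
Energy delivered: (0.555 mW)(2130 s) = 1.182 J.
Photons incident: 1.182 / 5.042×10⁻¹⁹ = 2.344×10¹⁸, i.e. 2.344×10¹⁸/6.022×10²³ = 3.892×10⁻⁶ mol.
Product formed: 0.94 × 3.892×10⁻⁶ = 3.658×10⁻⁶ mol.
Rate: 3.658×10⁻⁶ / 2130 s = 1.7×10⁻⁹ mol s⁻¹.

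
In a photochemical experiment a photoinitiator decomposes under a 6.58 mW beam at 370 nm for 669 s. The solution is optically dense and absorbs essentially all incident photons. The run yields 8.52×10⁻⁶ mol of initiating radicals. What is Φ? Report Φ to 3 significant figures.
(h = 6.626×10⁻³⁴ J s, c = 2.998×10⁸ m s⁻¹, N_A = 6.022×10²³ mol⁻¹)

Φ = 0.626

Photon energy at 370 nm: hc/λ = (6.626×10⁻³⁴)(2.998×10⁸)/(370×10⁻⁹) = 5.369×10⁻¹⁹ J.
Energy delivered: (6.58 mW)(669 s) = 4.402 J.
Photons incident: 4.402 / 5.369×10⁻¹⁹ = 8.199×10¹⁸, i.e. 8.199×10¹⁸/6.022×10²³ = 1.362×10⁻⁵ mol.
Φ = 8.52×10⁻⁶ mol / 1.362×10⁻⁵ mol photons = 0.626.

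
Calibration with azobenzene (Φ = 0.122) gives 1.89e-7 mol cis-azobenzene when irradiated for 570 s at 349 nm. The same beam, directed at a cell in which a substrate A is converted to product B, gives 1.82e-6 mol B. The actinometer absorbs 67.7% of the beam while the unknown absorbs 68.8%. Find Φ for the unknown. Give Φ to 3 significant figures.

Φ = 1.16

Photons absorbed by the actinometer: 1.89e-7 / 0.122 = 1.549e-6 mol.
Incident flux: 1.549e-6 / 0.677 = 2.288e-6 einstein.
Absorbed by unknown: 0.688 × 2.288e-6 = 1.574e-6 mol.
Φ(unknown) = 1.82e-6 / 1.574e-6 = 1.16.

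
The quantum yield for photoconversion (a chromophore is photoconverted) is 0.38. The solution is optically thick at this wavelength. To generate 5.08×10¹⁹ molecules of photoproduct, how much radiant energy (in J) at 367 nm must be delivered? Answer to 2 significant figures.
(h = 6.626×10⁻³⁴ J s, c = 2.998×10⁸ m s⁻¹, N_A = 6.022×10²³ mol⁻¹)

Product: 5.08×10¹⁹ / 6.022×10²³ = 8.436×10⁻⁵ mol.
Photons that must be absorbed: 8.436×10⁻⁵ / 0.38 = 2.220×10⁻⁴ mol.
Photon energy: hc/λ = 5.413×10⁻¹⁹ J; per mole, 3.260×10⁵ J mol⁻¹.
Energy required: 2.220×10⁻⁴ × 3.260×10⁵ = 72 J.

72 J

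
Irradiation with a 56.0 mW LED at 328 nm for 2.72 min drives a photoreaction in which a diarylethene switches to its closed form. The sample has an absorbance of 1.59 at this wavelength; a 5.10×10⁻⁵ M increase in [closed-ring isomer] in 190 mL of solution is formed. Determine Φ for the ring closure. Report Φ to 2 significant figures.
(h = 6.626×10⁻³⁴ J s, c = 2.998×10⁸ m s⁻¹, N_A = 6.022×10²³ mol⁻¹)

Φ = 0.40

Product: (5.10×10⁻⁵ M)(0.19 L) = 9.690×10⁻⁶ mol.
Photon energy at 328 nm: hc/λ = (6.626×10⁻³⁴)(2.998×10⁸)/(328×10⁻⁹) = 6.056×10⁻¹⁹ J.
Energy delivered: (56.0 mW)(163.2 s) = 9.139 J.
Photons incident: 9.139 / 6.056×10⁻¹⁹ = 1.509×10¹⁹, i.e. 1.509×10¹⁹/6.022×10²³ = 2.506×10⁻⁵ mol.
Fraction absorbed: 1 − 10^(−1.59) = 0.9743.
Photons absorbed: 0.9743 × 2.506×10⁻⁵ = 2.442×10⁻⁵ mol.
Φ = 9.690×10⁻⁶ mol / 2.442×10⁻⁵ mol photons = 0.40.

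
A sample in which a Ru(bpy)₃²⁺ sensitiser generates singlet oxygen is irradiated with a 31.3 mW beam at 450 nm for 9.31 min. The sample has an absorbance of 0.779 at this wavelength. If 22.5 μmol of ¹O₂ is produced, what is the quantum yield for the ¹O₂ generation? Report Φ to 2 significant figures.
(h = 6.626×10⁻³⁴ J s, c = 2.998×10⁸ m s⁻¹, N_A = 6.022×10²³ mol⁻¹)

Φ = 0.41

Product: 22.5 μmol = 2.25×10⁻⁵ mol.
Photon energy at 450 nm: hc/λ = (6.626×10⁻³⁴)(2.998×10⁸)/(450×10⁻⁹) = 4.414×10⁻¹⁹ J.
Energy delivered: (31.3 mW)(558.6 s) = 17.48 J.
Photons incident: 17.48 / 4.414×10⁻¹⁹ = 3.960×10¹⁹, i.e. 3.960×10¹⁹/6.022×10²³ = 6.576×10⁻⁵ mol.
Fraction absorbed: 1 − 10^(−0.779) = 0.8337.
Photons absorbed: 0.8337 × 6.576×10⁻⁵ = 5.482×10⁻⁵ mol.
Φ = 2.25×10⁻⁵ mol / 5.482×10⁻⁵ mol photons = 0.41.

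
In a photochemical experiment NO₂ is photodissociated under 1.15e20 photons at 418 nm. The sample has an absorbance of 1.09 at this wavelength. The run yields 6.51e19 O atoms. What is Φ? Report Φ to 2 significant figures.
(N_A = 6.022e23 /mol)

Product: 6.51e19 / 6.022e23 = 1.081e-4 mol.
Moles of photons: 1.15e20 / 6.022e23 = 1.910e-4 mol.
Fraction absorbed: 1 − 10^(−1.09) = 0.9187.
Photons absorbed: 0.9187 × 1.910e-4 = 1.755e-4 mol.
Φ = 1.081e-4 mol / 1.755e-4 mol photons = 0.62.

Φ = 0.62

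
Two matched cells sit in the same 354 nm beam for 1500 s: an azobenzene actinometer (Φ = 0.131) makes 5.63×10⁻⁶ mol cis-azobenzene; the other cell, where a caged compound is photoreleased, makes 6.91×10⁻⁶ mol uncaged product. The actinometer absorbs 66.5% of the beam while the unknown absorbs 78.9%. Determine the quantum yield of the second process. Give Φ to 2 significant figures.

Photons absorbed by the actinometer: 5.63×10⁻⁶ / 0.131 = 4.298×10⁻⁵ mol.
Incident flux: 4.298×10⁻⁵ / 0.665 = 6.463×10⁻⁵ einstein.
Absorbed by unknown: 0.789 × 6.463×10⁻⁵ = 5.099×10⁻⁵ mol.
Φ(unknown) = 6.91×10⁻⁶ / 5.099×10⁻⁵ = 0.14.

Φ = 0.14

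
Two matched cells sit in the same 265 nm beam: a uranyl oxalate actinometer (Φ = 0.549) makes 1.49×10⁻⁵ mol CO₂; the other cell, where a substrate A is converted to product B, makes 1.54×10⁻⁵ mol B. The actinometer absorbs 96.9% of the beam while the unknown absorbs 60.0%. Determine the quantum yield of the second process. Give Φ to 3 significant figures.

Photons absorbed by the actinometer: 1.49×10⁻⁵ / 0.549 = 2.714×10⁻⁵ mol.
Incident flux: 2.714×10⁻⁵ / 0.969 = 2.801×10⁻⁵ einstein.
Absorbed by unknown: 0.600 × 2.801×10⁻⁵ = 1.681×10⁻⁵ mol.
Φ(unknown) = 1.54×10⁻⁵ / 1.681×10⁻⁵ = 0.916.

Φ = 0.916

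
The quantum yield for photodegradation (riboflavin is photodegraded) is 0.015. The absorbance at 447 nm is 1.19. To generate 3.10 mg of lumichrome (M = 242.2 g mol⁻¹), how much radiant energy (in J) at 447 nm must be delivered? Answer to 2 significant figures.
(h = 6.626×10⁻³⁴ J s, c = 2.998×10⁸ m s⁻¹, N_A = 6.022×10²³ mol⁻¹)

Product: 3.10 mg / 242.2 g mol⁻¹ = 1.280×10⁻⁵ mol.
Photons that must be absorbed: 1.280×10⁻⁵ / 0.015 = 8.533×10⁻⁴ mol.
Fraction absorbed: 1 − 10^(−1.19) = 0.9354.
Incident photons needed: 8.533×10⁻⁴ / 0.9354 = 9.122×10⁻⁴ mol.
Photon energy: hc/λ = 4.444×10⁻¹⁹ J; per mole, 2.676×10⁵ J mol⁻¹.
Energy required: 9.122×10⁻⁴ × 2.676×10⁵ = 240 J.

240 J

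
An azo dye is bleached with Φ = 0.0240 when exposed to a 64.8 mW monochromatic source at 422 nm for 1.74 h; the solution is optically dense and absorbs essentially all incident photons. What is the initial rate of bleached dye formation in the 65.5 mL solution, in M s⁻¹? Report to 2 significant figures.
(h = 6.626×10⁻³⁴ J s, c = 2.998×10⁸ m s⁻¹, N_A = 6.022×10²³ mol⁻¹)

8.4×10⁻⁸ M s⁻¹

Photon energy at 422 nm: hc/λ = (6.626×10⁻³⁴)(2.998×10⁸)/(422×10⁻⁹) = 4.707×10⁻¹⁹ J.
Energy delivered: (64.8 mW)(6264 s) = 405.9 J.
Photons incident: 405.9 / 4.707×10⁻¹⁹ = 8.623×10²⁰, i.e. 8.623×10²⁰/6.022×10²³ = 0.001432 mol.
Product formed: 0.0240 × 0.001432 = 3.437×10⁻⁵ mol.
Rate: 3.437×10⁻⁵ mol / (6264 s × 0.0655 L) = 8.4×10⁻⁸ M s⁻¹.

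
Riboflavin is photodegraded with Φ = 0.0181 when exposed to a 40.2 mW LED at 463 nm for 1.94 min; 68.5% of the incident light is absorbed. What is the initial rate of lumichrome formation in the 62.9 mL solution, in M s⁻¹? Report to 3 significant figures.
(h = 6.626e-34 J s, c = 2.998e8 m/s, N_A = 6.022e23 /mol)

Photon energy at 463 nm: hc/λ = (6.626e-34)(2.998e8)/(463e-9) = 4.290e-19 J.
Energy delivered: (40.2 mW)(116.4 s) = 4.679 J.
Photons incident: 4.679 / 4.290e-19 = 1.091e19, i.e. 1.091e19/6.022e23 = 1.812e-5 mol.
Photons absorbed: 0.685 × 1.812e-5 = 1.241e-5 mol.
Product formed: 0.0181 × 1.241e-5 = 2.246e-7 mol.
Rate: 2.246e-7 mol / (116.4 s × 0.0629 L) = 3.07e-8 M s⁻¹.

3.07e-8 M s⁻¹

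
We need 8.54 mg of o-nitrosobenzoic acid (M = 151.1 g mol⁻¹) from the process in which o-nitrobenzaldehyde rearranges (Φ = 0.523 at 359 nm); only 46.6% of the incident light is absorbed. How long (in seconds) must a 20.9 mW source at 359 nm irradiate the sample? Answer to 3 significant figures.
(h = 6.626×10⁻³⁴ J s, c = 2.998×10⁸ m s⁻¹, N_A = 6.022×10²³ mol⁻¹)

t ≈ 3700 s

Product: 8.54 mg / 151.1 g mol⁻¹ = 5.652×10⁻⁵ mol.
Photons that must be absorbed: 5.652×10⁻⁵ / 0.523 = 1.081×10⁻⁴ mol.
Incident photons needed: 1.081×10⁻⁴ / 0.466 = 2.320×10⁻⁴ mol.
Photon energy: hc/λ = 5.533×10⁻¹⁹ J; per mole, 3.332×10⁵ J mol⁻¹.
Energy required: 2.320×10⁻⁴ × 3.332×10⁵ = 77.30 J.
Time: 77.30 J / 0.0209 W = 3700 s.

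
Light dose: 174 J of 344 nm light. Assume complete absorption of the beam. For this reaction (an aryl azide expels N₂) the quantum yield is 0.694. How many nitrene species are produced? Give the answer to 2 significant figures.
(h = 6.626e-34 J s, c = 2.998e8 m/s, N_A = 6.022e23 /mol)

Photon energy at 344 nm: hc/λ = (6.626e-34)(2.998e8)/(344e-9) = 5.775e-19 J.
Photons incident: 174 / 5.775e-19 = 3.013e20, i.e. 3.013e20/6.022e23 = 5.003e-4 mol.
Product: Φ × n_abs = 0.694 × 5.003e-4 = 3.472e-4 mol.
As a count: 3.472e-4 × 6.022e23 = 2.1e20.

2.1e20 species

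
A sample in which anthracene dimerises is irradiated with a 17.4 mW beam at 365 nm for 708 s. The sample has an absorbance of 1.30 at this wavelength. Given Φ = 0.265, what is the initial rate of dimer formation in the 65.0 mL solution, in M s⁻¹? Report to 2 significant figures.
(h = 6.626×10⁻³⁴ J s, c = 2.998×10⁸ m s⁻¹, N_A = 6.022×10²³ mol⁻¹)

Photon energy at 365 nm: hc/λ = (6.626×10⁻³⁴)(2.998×10⁸)/(365×10⁻⁹) = 5.442×10⁻¹⁹ J.
Energy delivered: (17.4 mW)(708 s) = 12.32 J.
Photons incident: 12.32 / 5.442×10⁻¹⁹ = 2.264×10¹⁹, i.e. 2.264×10¹⁹/6.022×10²³ = 3.760×10⁻⁵ mol.
Fraction absorbed: 1 − 10^(−1.30) = 0.9499.
Photons absorbed: 0.9499 × 3.760×10⁻⁵ = 3.572×10⁻⁵ mol.
Product formed: 0.265 × 3.572×10⁻⁵ = 9.466×10⁻⁶ mol.
Rate: 9.466×10⁻⁶ mol / (708 s × 0.065 L) = 2.1×10⁻⁷ M s⁻¹.

2.1×10⁻⁷ M s⁻¹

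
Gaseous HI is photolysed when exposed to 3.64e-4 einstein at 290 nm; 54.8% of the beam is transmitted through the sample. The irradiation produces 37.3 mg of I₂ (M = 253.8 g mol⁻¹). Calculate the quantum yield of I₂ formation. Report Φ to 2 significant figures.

Product: 37.3 mg / 253.8 g mol⁻¹ = 1.470e-4 mol.
Fraction absorbed: 1 − 54.8/100 = 0.4520.
Photons absorbed: 0.4520 × 3.64e-4 = 1.645e-4 mol.
Φ = 1.470e-4 mol / 1.645e-4 mol photons = 0.89.

Φ = 0.89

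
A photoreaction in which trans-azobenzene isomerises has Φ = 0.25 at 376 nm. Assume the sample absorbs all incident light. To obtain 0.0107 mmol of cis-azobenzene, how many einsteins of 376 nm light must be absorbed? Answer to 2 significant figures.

4.3×10⁻⁵ einstein

Product: 0.0107 mmol = 1.07×10⁻⁵ mol.
Photons that must be absorbed: 1.07×10⁻⁵ / 0.25 = 4.280×10⁻⁵ mol.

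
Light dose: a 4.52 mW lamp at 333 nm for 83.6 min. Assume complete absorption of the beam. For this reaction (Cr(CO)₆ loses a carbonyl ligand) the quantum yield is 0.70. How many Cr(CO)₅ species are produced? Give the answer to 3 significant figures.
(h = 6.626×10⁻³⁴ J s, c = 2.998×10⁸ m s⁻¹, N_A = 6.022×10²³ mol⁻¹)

2.66×10¹⁹ species

Photon energy at 333 nm: hc/λ = (6.626×10⁻³⁴)(2.998×10⁸)/(333×10⁻⁹) = 5.965×10⁻¹⁹ J.
Energy delivered: (4.52 mW)(5016 s) = 22.67 J.
Photons incident: 22.67 / 5.965×10⁻¹⁹ = 3.801×10¹⁹, i.e. 3.801×10¹⁹/6.022×10²³ = 6.312×10⁻⁵ mol.
Product: Φ × n_abs = 0.70 × 6.312×10⁻⁵ = 4.418×10⁻⁵ mol.
As a count: 4.418×10⁻⁵ × 6.022×10²³ = 2.66×10¹⁹.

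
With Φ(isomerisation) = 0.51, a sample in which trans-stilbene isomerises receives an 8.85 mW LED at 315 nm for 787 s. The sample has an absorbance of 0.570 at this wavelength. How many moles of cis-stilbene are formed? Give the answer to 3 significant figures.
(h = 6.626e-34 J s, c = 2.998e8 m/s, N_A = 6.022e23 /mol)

Photon energy at 315 nm: hc/λ = (6.626e-34)(2.998e8)/(315e-9) = 6.306e-19 J.
Energy delivered: (8.85 mW)(787 s) = 6.965 J.
Photons incident: 6.965 / 6.306e-19 = 1.105e19, i.e. 1.105e19/6.022e23 = 1.835e-5 mol.
Fraction absorbed: 1 − 10^(−0.570) = 0.7308.
Photons absorbed: 0.7308 × 1.835e-5 = 1.341e-5 mol.
Product: Φ × n_abs = 0.51 × 1.341e-5 = 6.839e-6 mol.

6.84e-6 mol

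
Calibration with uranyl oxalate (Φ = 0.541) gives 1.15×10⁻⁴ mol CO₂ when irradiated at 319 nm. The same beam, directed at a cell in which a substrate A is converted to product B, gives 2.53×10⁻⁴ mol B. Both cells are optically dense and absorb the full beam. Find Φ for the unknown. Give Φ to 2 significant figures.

Photons absorbed by the actinometer: 1.15×10⁻⁴ / 0.541 = 2.126×10⁻⁴ mol.
Φ(unknown) = 2.53×10⁻⁴ / 2.126×10⁻⁴ = 1.2.

Φ = 1.2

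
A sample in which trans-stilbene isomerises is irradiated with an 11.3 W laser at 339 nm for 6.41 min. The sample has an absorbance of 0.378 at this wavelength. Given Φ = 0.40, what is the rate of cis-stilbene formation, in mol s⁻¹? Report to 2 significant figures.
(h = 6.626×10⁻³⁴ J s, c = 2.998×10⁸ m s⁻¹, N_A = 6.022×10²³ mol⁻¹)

Photon energy at 339 nm: hc/λ = (6.626×10⁻³⁴)(2.998×10⁸)/(339×10⁻⁹) = 5.860×10⁻¹⁹ J.
Energy delivered: (11.3 W)(384.6 s) = 4346 J.
Photons incident: 4346 / 5.860×10⁻¹⁹ = 7.416×10²¹, i.e. 7.416×10²¹/6.022×10²³ = 0.01231 mol.
Fraction absorbed: 1 − 10^(−0.378) = 0.5812.
Photons absorbed: 0.5812 × 0.01231 = 0.007155 mol.
Product formed: 0.40 × 0.007155 = 0.002862 mol.
Rate: 0.002862 / 384.6 s = 7.4×10⁻⁶ mol s⁻¹.

7.4×10⁻⁶ mol s⁻¹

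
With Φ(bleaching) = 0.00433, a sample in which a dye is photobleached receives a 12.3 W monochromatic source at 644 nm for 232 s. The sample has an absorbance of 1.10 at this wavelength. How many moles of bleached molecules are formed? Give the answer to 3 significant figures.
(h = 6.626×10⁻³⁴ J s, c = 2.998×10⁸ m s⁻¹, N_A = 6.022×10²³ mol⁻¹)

6.12×10⁻⁵ mol

Photon energy at 644 nm: hc/λ = (6.626×10⁻³⁴)(2.998×10⁸)/(644×10⁻⁹) = 3.085×10⁻¹⁹ J.
Energy delivered: (12.3 W)(232 s) = 2854 J.
Photons incident: 2854 / 3.085×10⁻¹⁹ = 9.251×10²¹, i.e. 9.251×10²¹/6.022×10²³ = 0.01536 mol.
Fraction absorbed: 1 − 10^(−1.10) = 0.9206.
Photons absorbed: 0.9206 × 0.01536 = 0.01414 mol.
Product: Φ × n_abs = 0.00433 × 0.01414 = 6.123×10⁻⁵ mol.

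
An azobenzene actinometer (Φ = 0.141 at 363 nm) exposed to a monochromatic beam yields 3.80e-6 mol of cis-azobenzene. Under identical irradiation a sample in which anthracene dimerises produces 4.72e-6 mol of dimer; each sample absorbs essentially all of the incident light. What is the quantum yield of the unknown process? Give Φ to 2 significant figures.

Φ = 0.18

Photons absorbed by the actinometer: 3.80e-6 / 0.141 = 2.695e-5 mol.
Φ(unknown) = 4.72e-6 / 2.695e-5 = 0.18.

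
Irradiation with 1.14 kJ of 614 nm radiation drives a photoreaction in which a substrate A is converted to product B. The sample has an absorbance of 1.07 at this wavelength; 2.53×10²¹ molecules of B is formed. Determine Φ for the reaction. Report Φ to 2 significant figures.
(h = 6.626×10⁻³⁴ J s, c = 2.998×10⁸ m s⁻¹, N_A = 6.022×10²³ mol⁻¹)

Product: 2.53×10²¹ / 6.022×10²³ = 0.004201 mol.
Photon energy at 614 nm: hc/λ = (6.626×10⁻³⁴)(2.998×10⁸)/(614×10⁻⁹) = 3.235×10⁻¹⁹ J.
Incident energy: 1.14 kJ = 1140 J.
Photons incident: 1140 / 3.235×10⁻¹⁹ = 3.524×10²¹, i.e. 3.524×10²¹/6.022×10²³ = 0.005852 mol.
Fraction absorbed: 1 − 10^(−1.07) = 0.9149.
Photons absorbed: 0.9149 × 0.005852 = 0.005354 mol.
Φ = 0.004201 mol / 0.005354 mol photons = 0.78.

Φ = 0.78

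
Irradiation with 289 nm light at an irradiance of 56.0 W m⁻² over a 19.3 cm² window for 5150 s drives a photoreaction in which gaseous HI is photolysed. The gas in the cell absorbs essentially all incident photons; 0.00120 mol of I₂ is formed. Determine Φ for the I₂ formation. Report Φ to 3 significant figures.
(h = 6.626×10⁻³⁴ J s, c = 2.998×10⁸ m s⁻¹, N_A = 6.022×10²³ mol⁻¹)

Φ = 0.892

Photon energy at 289 nm: hc/λ = (6.626×10⁻³⁴)(2.998×10⁸)/(289×10⁻⁹) = 6.874×10⁻¹⁹ J.
Energy delivered: (56.0 W m⁻²)(19.3×10⁻⁴ m²)(5150 s) = 556.6 J.
Photons incident: 556.6 / 6.874×10⁻¹⁹ = 8.097×10²⁰, i.e. 8.097×10²⁰/6.022×10²³ = 0.001345 mol.
Φ = 0.00120 mol / 0.001345 mol photons = 0.892.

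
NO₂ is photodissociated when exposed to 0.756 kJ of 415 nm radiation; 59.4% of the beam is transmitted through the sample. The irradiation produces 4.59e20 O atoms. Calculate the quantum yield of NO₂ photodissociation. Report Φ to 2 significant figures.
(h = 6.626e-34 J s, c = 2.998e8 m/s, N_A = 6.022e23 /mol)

Φ = 0.72

Product: 4.59e20 / 6.022e23 = 7.622e-4 mol.
Photon energy at 415 nm: hc/λ = (6.626e-34)(2.998e8)/(415e-9) = 4.787e-19 J.
Incident energy: 0.756 kJ = 756 J.
Photons incident: 756 / 4.787e-19 = 1.579e21, i.e. 1.579e21/6.022e23 = 0.002622 mol.
Fraction absorbed: 1 − 59.4/100 = 0.4060.
Photons absorbed: 0.4060 × 0.002622 = 0.001065 mol.
Φ = 7.622e-4 mol / 0.001065 mol photons = 0.72.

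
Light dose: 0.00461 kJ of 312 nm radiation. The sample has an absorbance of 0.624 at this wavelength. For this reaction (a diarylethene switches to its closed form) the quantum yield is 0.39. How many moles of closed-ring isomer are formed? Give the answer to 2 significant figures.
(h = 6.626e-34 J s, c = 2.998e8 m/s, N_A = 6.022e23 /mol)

Photon energy at 312 nm: hc/λ = (6.626e-34)(2.998e8)/(312e-9) = 6.367e-19 J.
Incident energy: 0.00461 kJ = 4.61 J.
Photons incident: 4.61 / 6.367e-19 = 7.240e18, i.e. 7.240e18/6.022e23 = 1.202e-5 mol.
Fraction absorbed: 1 − 10^(−0.624) = 0.7623.
Photons absorbed: 0.7623 × 1.202e-5 = 9.163e-6 mol.
Product: Φ × n_abs = 0.39 × 9.163e-6 = 3.574e-6 mol.

3.6e-6 mol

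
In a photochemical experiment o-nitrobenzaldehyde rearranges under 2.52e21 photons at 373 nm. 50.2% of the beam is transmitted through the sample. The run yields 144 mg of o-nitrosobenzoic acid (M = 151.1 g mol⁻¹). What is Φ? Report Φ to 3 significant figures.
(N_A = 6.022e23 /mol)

Product: 144 mg / 151.1 g mol⁻¹ = 9.530e-4 mol.
Moles of photons: 2.52e21 / 6.022e23 = 0.004185 mol.
Fraction absorbed: 1 − 50.2/100 = 0.4980.
Photons absorbed: 0.4980 × 0.004185 = 0.002084 mol.
Φ = 9.530e-4 mol / 0.002084 mol photons = 0.457.

Φ = 0.457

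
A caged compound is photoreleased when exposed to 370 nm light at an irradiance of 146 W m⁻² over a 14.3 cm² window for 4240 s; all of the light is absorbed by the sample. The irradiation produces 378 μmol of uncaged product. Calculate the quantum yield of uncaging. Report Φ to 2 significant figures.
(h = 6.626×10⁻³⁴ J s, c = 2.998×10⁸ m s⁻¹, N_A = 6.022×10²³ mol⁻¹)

Product: 378 μmol = 3.78×10⁻⁴ mol.
Photon energy at 370 nm: hc/λ = (6.626×10⁻³⁴)(2.998×10⁸)/(370×10⁻⁹) = 5.369×10⁻¹⁹ J.
Energy delivered: (146 W m⁻²)(14.3×10⁻⁴ m²)(4240 s) = 885.2 J.
Photons incident: 885.2 / 5.369×10⁻¹⁹ = 1.649×10²¹, i.e. 1.649×10²¹/6.022×10²³ = 0.002738 mol.
Φ = 3.78×10⁻⁴ mol / 0.002738 mol photons = 0.14.

Φ = 0.14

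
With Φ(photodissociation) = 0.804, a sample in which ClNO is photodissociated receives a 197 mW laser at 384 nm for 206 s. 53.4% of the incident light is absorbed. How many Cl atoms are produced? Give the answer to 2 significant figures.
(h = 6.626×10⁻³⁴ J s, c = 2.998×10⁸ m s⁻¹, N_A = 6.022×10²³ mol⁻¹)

Photon energy at 384 nm: hc/λ = (6.626×10⁻³⁴)(2.998×10⁸)/(384×10⁻⁹) = 5.173×10⁻¹⁹ J.
Energy delivered: (197 mW)(206 s) = 40.58 J.
Photons incident: 40.58 / 5.173×10⁻¹⁹ = 7.845×10¹⁹, i.e. 7.845×10¹⁹/6.022×10²³ = 1.303×10⁻⁴ mol.
Photons absorbed: 0.534 × 1.303×10⁻⁴ = 6.958×10⁻⁵ mol.
Product: Φ × n_abs = 0.804 × 6.958×10⁻⁵ = 5.594×10⁻⁵ mol.
As a count: 5.594×10⁻⁵ × 6.022×10²³ = 3.4×10¹⁹.

3.4×10¹⁹ atoms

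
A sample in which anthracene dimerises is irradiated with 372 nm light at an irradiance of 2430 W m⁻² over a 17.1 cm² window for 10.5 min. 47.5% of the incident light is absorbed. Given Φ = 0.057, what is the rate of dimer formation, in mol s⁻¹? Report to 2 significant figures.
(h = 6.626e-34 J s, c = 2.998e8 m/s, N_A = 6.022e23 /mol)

3.5e-7 mol s⁻¹

Photon energy at 372 nm: hc/λ = (6.626e-34)(2.998e8)/(372e-9) = 5.340e-19 J.
Energy delivered: (2430 W m⁻²)(17.1e-4 m²)(630 s) = 2618 J.
Photons incident: 2618 / 5.340e-19 = 4.903e21, i.e. 4.903e21/6.022e23 = 0.008142 mol.
Photons absorbed: 0.475 × 0.008142 = 0.003867 mol.
Product formed: 0.057 × 0.003867 = 2.204e-4 mol.
Rate: 2.204e-4 / 630 s = 3.5e-7 mol s⁻¹.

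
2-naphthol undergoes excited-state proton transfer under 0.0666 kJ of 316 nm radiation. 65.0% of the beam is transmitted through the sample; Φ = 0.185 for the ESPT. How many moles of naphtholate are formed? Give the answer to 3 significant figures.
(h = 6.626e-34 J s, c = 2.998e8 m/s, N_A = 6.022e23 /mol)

1.14e-5 mol

Photon energy at 316 nm: hc/λ = (6.626e-34)(2.998e8)/(316e-9) = 6.286e-19 J.
Incident energy: 0.0666 kJ = 66.6 J.
Photons incident: 66.6 / 6.286e-19 = 1.059e20, i.e. 1.059e20/6.022e23 = 1.759e-4 mol.
Fraction absorbed: 1 − 65.0/100 = 0.3500.
Photons absorbed: 0.3500 × 1.759e-4 = 6.157e-5 mol.
Product: Φ × n_abs = 0.185 × 6.157e-5 = 1.139e-5 mol.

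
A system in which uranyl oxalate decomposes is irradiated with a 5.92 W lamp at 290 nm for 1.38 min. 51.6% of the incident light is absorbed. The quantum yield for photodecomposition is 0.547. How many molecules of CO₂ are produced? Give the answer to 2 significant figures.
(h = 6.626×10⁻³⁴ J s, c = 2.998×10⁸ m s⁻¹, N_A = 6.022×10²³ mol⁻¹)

Photon energy at 290 nm: hc/λ = (6.626×10⁻³⁴)(2.998×10⁸)/(290×10⁻⁹) = 6.850×10⁻¹⁹ J.
Energy delivered: (5.92 W)(82.8 s) = 490.2 J.
Photons incident: 490.2 / 6.850×10⁻¹⁹ = 7.156×10²⁰, i.e. 7.156×10²⁰/6.022×10²³ = 0.001188 mol.
Photons absorbed: 0.516 × 0.001188 = 6.130×10⁻⁴ mol.
Product: Φ × n_abs = 0.547 × 6.130×10⁻⁴ = 3.353×10⁻⁴ mol.
As a count: 3.353×10⁻⁴ × 6.022×10²³ = 2.0×10²⁰.

2.0×10²⁰ molecules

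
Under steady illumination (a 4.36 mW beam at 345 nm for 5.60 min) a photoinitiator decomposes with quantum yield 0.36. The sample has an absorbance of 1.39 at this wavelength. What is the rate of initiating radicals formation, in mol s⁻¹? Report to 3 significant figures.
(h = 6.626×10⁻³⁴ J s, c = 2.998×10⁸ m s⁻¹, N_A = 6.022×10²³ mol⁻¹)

Photon energy at 345 nm: hc/λ = (6.626×10⁻³⁴)(2.998×10⁸)/(345×10⁻⁹) = 5.758×10⁻¹⁹ J.
Energy delivered: (4.36 mW)(336 s) = 1.465 J.
Photons incident: 1.465 / 5.758×10⁻¹⁹ = 2.544×10¹⁸, i.e. 2.544×10¹⁸/6.022×10²³ = 4.225×10⁻⁶ mol.
Fraction absorbed: 1 − 10^(−1.39) = 0.9593.
Photons absorbed: 0.9593 × 4.225×10⁻⁶ = 4.053×10⁻⁶ mol.
Product formed: 0.36 × 4.053×10⁻⁶ = 1.459×10⁻⁶ mol.
Rate: 1.459×10⁻⁶ / 336 s = 4.34×10⁻⁹ mol s⁻¹.

4.34×10⁻⁹ mol s⁻¹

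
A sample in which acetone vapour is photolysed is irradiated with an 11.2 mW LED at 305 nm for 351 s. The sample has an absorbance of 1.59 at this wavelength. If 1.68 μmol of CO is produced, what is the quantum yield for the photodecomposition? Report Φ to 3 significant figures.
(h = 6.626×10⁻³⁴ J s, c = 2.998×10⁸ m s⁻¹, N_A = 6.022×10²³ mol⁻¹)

Product: 1.68 μmol = 1.68×10⁻⁶ mol.
Photon energy at 305 nm: hc/λ = (6.626×10⁻³⁴)(2.998×10⁸)/(305×10⁻⁹) = 6.513×10⁻¹⁹ J.
Energy delivered: (11.2 mW)(351 s) = 3.931 J.
Photons incident: 3.931 / 6.513×10⁻¹⁹ = 6.036×10¹⁸, i.e. 6.036×10¹⁸/6.022×10²³ = 1.002×10⁻⁵ mol.
Fraction absorbed: 1 − 10^(−1.59) = 0.9743.
Photons absorbed: 0.9743 × 1.002×10⁻⁵ = 9.762×10⁻⁶ mol.
Φ = 1.68×10⁻⁶ mol / 9.762×10⁻⁶ mol photons = 0.172.

Φ = 0.172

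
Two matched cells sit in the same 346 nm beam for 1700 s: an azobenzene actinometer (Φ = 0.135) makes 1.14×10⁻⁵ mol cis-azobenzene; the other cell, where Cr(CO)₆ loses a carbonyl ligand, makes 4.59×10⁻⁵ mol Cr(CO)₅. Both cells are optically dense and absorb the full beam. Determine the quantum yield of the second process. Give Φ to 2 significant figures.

Φ = 0.54

Photons absorbed by the actinometer: 1.14×10⁻⁵ / 0.135 = 8.444×10⁻⁵ mol.
Φ(unknown) = 4.59×10⁻⁵ / 8.444×10⁻⁵ = 0.54.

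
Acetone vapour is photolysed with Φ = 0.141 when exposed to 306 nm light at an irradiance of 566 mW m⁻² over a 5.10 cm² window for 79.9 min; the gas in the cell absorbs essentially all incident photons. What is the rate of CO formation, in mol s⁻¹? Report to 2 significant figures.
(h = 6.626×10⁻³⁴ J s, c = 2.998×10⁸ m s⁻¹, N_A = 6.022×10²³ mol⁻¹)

1.0×10⁻¹⁰ mol s⁻¹

Photon energy at 306 nm: hc/λ = (6.626×10⁻³⁴)(2.998×10⁸)/(306×10⁻⁹) = 6.492×10⁻¹⁹ J.
Energy delivered: (566 mW m⁻²)(5.10×10⁻⁴ m²)(4794 s) = 1.384 J.
Photons incident: 1.384 / 6.492×10⁻¹⁹ = 2.132×10¹⁸, i.e. 2.132×10¹⁸/6.022×10²³ = 3.540×10⁻⁶ mol.
Product formed: 0.141 × 3.540×10⁻⁶ = 4.991×10⁻⁷ mol.
Rate: 4.991×10⁻⁷ / 4794 s = 1.0×10⁻¹⁰ mol s⁻¹.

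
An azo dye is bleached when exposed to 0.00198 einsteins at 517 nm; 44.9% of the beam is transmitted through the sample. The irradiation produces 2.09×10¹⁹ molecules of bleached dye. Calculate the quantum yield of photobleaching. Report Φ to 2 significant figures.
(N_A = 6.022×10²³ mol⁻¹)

Product: 2.09×10¹⁹ / 6.022×10²³ = 3.471×10⁻⁵ mol.
Fraction absorbed: 1 − 44.9/100 = 0.5510.
Photons absorbed: 0.5510 × 0.00198 = 0.001091 mol.
Φ = 3.471×10⁻⁵ mol / 0.001091 mol photons = 0.032.

Φ = 0.032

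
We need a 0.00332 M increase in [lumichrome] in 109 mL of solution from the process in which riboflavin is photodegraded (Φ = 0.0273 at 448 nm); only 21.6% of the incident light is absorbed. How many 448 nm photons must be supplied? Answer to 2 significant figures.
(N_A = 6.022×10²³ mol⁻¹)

Product: (0.00332 M)(0.109 L) = 3.619×10⁻⁴ mol.
Photons that must be absorbed: 3.619×10⁻⁴ / 0.0273 = 0.01326 mol.
Incident photons needed: 0.01326 / 0.216 = 0.06139 mol.
Photon count: 0.06139 × 6.022×10²³ = 3.7×10²².

3.7×10²² photons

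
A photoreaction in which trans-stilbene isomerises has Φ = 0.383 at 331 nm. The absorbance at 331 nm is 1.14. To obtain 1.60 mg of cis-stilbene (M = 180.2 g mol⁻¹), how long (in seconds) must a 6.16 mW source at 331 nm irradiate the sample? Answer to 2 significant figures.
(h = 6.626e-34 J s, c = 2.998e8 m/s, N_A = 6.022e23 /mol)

Product: 1.60 mg / 180.2 g mol⁻¹ = 8.879e-6 mol.
Photons that must be absorbed: 8.879e-6 / 0.383 = 2.318e-5 mol.
Fraction absorbed: 1 − 10^(−1.14) = 0.9276.
Incident photons needed: 2.318e-5 / 0.9276 = 2.499e-5 mol.
Photon energy: hc/λ = 6.001e-19 J; per mole, 3.614e5 J mol⁻¹.
Energy required: 2.499e-5 × 3.614e5 = 9.031 J.
Time: 9.031 J / 0.00616 W = 1500 s.

t ≈ 1500 s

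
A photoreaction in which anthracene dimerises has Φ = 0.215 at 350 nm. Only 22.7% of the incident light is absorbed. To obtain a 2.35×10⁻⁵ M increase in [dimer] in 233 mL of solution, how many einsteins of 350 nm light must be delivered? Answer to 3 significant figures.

Product: (2.35×10⁻⁵ M)(0.233 L) = 5.476×10⁻⁶ mol.
Photons that must be absorbed: 5.476×10⁻⁶ / 0.215 = 2.547×10⁻⁵ mol.
Incident photons needed: 2.547×10⁻⁵ / 0.227 = 1.122×10⁻⁴ mol.

1.12×10⁻⁴ einstein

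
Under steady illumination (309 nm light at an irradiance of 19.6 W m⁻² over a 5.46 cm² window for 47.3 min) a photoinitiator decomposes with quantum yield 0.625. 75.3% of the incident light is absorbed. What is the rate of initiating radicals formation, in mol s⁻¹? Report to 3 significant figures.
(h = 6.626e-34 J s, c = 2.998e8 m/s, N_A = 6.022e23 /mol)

1.30e-8 mol s⁻¹

Photon energy at 309 nm: hc/λ = (6.626e-34)(2.998e8)/(309e-9) = 6.429e-19 J.
Energy delivered: (19.6 W m⁻²)(5.46e-4 m²)(2838 s) = 30.37 J.
Photons incident: 30.37 / 6.429e-19 = 4.724e19, i.e. 4.724e19/6.022e23 = 7.845e-5 mol.
Photons absorbed: 0.753 × 7.845e-5 = 5.907e-5 mol.
Product formed: 0.625 × 5.907e-5 = 3.692e-5 mol.
Rate: 3.692e-5 / 2838 s = 1.30e-8 mol s⁻¹.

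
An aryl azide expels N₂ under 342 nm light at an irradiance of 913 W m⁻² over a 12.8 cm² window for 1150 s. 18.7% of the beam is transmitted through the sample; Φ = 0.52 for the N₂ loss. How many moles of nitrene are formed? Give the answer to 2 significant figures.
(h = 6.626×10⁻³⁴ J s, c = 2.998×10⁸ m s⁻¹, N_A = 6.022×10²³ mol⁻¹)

0.0016 mol

Photon energy at 342 nm: hc/λ = (6.626×10⁻³⁴)(2.998×10⁸)/(342×10⁻⁹) = 5.808×10⁻¹⁹ J.
Energy delivered: (913 W m⁻²)(12.8×10⁻⁴ m²)(1150 s) = 1344 J.
Photons incident: 1344 / 5.808×10⁻¹⁹ = 2.314×10²¹, i.e. 2.314×10²¹/6.022×10²³ = 0.003843 mol.
Fraction absorbed: 1 − 18.7/100 = 0.8130.
Photons absorbed: 0.8130 × 0.003843 = 0.003124 mol.
Product: Φ × n_abs = 0.52 × 0.003124 = 0.001624 mol.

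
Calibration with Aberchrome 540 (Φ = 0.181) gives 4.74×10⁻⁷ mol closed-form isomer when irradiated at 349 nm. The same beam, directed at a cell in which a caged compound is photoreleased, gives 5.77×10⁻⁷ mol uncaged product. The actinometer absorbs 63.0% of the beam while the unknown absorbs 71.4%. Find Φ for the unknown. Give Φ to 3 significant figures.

Photons absorbed by the actinometer: 4.74×10⁻⁷ / 0.181 = 2.619×10⁻⁶ mol.
Incident flux: 2.619×10⁻⁶ / 0.630 = 4.157×10⁻⁶ einstein.
Absorbed by unknown: 0.714 × 4.157×10⁻⁶ = 2.968×10⁻⁶ mol.
Φ(unknown) = 5.77×10⁻⁷ / 2.968×10⁻⁶ = 0.194.

Φ = 0.194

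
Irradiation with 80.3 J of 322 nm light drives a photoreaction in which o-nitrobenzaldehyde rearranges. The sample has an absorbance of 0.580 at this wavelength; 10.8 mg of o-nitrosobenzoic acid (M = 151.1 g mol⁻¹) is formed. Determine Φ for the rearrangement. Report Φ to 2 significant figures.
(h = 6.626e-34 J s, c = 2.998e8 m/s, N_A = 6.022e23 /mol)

Product: 10.8 mg / 151.1 g mol⁻¹ = 7.148e-5 mol.
Photon energy at 322 nm: hc/λ = (6.626e-34)(2.998e8)/(322e-9) = 6.169e-19 J.
Photons incident: 80.3 / 6.169e-19 = 1.302e20, i.e. 1.302e20/6.022e23 = 2.162e-4 mol.
Fraction absorbed: 1 − 10^(−0.580) = 0.7370.
Photons absorbed: 0.7370 × 2.162e-4 = 1.593e-4 mol.
Φ = 7.148e-5 mol / 1.593e-4 mol photons = 0.45.

Φ = 0.45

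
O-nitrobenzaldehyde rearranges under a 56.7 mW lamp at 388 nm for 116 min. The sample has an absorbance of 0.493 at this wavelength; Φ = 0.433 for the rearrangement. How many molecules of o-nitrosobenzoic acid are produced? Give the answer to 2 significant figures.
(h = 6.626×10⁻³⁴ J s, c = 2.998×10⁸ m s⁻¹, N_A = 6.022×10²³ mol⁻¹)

Photon energy at 388 nm: hc/λ = (6.626×10⁻³⁴)(2.998×10⁸)/(388×10⁻⁹) = 5.120×10⁻¹⁹ J.
Energy delivered: (56.7 mW)(6960 s) = 394.6 J.
Photons incident: 394.6 / 5.120×10⁻¹⁹ = 7.707×10²⁰, i.e. 7.707×10²⁰/6.022×10²³ = 0.001280 mol.
Fraction absorbed: 1 − 10^(−0.493) = 0.6786.
Photons absorbed: 0.6786 × 0.001280 = 8.686×10⁻⁴ mol.
Product: Φ × n_abs = 0.433 × 8.686×10⁻⁴ = 3.761×10⁻⁴ mol.
As a count: 3.761×10⁻⁴ × 6.022×10²³ = 2.3×10²⁰.

2.3×10²⁰ molecules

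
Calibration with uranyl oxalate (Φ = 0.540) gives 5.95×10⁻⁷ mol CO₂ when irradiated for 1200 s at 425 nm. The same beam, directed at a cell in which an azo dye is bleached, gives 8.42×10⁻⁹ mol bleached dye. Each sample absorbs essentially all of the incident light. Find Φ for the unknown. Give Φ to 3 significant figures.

Φ = 0.00764

Photons absorbed by the actinometer: 5.95×10⁻⁷ / 0.540 = 1.102×10⁻⁶ mol.
Φ(unknown) = 8.42×10⁻⁹ / 1.102×10⁻⁶ = 0.00764.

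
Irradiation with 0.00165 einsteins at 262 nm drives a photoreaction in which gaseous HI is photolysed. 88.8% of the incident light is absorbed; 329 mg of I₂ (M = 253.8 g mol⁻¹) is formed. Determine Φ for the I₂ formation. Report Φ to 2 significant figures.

Product: 329 mg / 253.8 g mol⁻¹ = 0.001296 mol.
Photons absorbed: 0.888 × 0.00165 = 0.001465 mol.
Φ = 0.001296 mol / 0.001465 mol photons = 0.88.

Φ = 0.88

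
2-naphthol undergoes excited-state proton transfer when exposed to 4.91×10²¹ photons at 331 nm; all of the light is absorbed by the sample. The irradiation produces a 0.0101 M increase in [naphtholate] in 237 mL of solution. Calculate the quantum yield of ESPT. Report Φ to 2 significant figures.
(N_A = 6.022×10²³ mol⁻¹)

Product: (0.0101 M)(0.237 L) = 0.002394 mol.
Moles of photons: 4.91×10²¹ / 6.022×10²³ = 0.008153 mol.
Φ = 0.002394 mol / 0.008153 mol photons = 0.29.

Φ = 0.29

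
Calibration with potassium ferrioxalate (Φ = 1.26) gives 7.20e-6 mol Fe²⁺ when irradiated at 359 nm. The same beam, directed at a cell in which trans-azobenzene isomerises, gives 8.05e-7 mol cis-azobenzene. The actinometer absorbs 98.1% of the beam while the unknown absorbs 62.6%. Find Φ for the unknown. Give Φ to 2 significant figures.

Φ = 0.22

Photons absorbed by the actinometer: 7.20e-6 / 1.26 = 5.714e-6 mol.
Incident flux: 5.714e-6 / 0.981 = 5.825e-6 einstein.
Absorbed by unknown: 0.626 × 5.825e-6 = 3.646e-6 mol.
Φ(unknown) = 8.05e-7 / 3.646e-6 = 0.22.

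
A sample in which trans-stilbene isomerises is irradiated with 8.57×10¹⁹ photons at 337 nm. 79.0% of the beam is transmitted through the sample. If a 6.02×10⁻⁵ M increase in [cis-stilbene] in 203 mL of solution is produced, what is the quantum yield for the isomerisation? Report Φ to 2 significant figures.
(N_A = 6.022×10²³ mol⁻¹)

Φ = 0.41

Product: (6.02×10⁻⁵ M)(0.203 L) = 1.222×10⁻⁵ mol.
Moles of photons: 8.57×10¹⁹ / 6.022×10²³ = 1.423×10⁻⁴ mol.
Fraction absorbed: 1 − 79.0/100 = 0.2100.
Photons absorbed: 0.2100 × 1.423×10⁻⁴ = 2.988×10⁻⁵ mol.
Φ = 1.222×10⁻⁵ mol / 2.988×10⁻⁵ mol photons = 0.41.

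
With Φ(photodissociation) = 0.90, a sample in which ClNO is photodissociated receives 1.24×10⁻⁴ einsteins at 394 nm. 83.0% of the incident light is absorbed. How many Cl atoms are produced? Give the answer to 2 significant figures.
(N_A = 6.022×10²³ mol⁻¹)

Photons absorbed: 0.830 × 1.24×10⁻⁴ = 1.029×10⁻⁴ mol.
Product: Φ × n_abs = 0.90 × 1.029×10⁻⁴ = 9.261×10⁻⁵ mol.
As a count: 9.261×10⁻⁵ × 6.022×10²³ = 5.6×10¹⁹.

5.6×10¹⁹ atoms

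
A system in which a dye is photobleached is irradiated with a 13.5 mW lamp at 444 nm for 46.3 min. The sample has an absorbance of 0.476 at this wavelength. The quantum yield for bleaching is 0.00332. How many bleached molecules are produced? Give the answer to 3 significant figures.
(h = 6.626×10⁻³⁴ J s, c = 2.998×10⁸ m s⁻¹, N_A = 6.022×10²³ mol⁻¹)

1.85×10¹⁷ bleached molecules

Photon energy at 444 nm: hc/λ = (6.626×10⁻³⁴)(2.998×10⁸)/(444×10⁻⁹) = 4.474×10⁻¹⁹ J.
Energy delivered: (13.5 mW)(2778 s) = 37.50 J.
Photons incident: 37.50 / 4.474×10⁻¹⁹ = 8.382×10¹⁹, i.e. 8.382×10¹⁹/6.022×10²³ = 1.392×10⁻⁴ mol.
Fraction absorbed: 1 − 10^(−0.476) = 0.6658.
Photons absorbed: 0.6658 × 1.392×10⁻⁴ = 9.268×10⁻⁵ mol.
Product: Φ × n_abs = 0.00332 × 9.268×10⁻⁵ = 3.077×10⁻⁷ mol.
As a count: 3.077×10⁻⁷ × 6.022×10²³ = 1.85×10¹⁷.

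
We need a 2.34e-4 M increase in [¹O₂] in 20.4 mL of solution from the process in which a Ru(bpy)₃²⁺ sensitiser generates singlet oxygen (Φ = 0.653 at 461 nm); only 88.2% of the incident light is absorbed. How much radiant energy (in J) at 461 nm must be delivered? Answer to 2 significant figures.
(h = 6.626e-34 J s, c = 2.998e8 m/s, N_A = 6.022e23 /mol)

2.2 J

Product: (2.34e-4 M)(0.0204 L) = 4.774e-6 mol.
Photons that must be absorbed: 4.774e-6 / 0.653 = 7.311e-6 mol.
Incident photons needed: 7.311e-6 / 0.882 = 8.289e-6 mol.
Photon energy: hc/λ = 4.309e-19 J; per mole, 2.595e5 J mol⁻¹.
Energy required: 8.289e-6 × 2.595e5 = 2.2 J.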